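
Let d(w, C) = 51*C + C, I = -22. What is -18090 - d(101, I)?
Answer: -16946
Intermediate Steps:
d(w, C) = 52*C
-18090 - d(101, I) = -18090 - 52*(-22) = -18090 - 1*(-1144) = -18090 + 1144 = -16946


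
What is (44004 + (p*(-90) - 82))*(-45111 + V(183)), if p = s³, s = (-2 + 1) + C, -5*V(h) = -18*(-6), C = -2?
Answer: -10459931376/5 ≈ -2.0920e+9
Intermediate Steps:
V(h) = -108/5 (V(h) = -(-18)*(-6)/5 = -⅕*108 = -108/5)
s = -3 (s = (-2 + 1) - 2 = -1 - 2 = -3)
p = -27 (p = (-3)³ = -27)
(44004 + (p*(-90) - 82))*(-45111 + V(183)) = (44004 + (-27*(-90) - 82))*(-45111 - 108/5) = (44004 + (2430 - 82))*(-225663/5) = (44004 + 2348)*(-225663/5) = 46352*(-225663/5) = -10459931376/5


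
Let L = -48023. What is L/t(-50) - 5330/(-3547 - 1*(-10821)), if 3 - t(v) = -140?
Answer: -175040746/520091 ≈ -336.56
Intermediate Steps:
t(v) = 143 (t(v) = 3 - 1*(-140) = 3 + 140 = 143)
L/t(-50) - 5330/(-3547 - 1*(-10821)) = -48023/143 - 5330/(-3547 - 1*(-10821)) = -48023*1/143 - 5330/(-3547 + 10821) = -48023/143 - 5330/7274 = -48023/143 - 5330*1/7274 = -48023/143 - 2665/3637 = -175040746/520091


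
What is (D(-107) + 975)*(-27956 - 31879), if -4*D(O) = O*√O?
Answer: -58339125 - 6402345*I*√107/4 ≈ -5.8339e+7 - 1.6557e+7*I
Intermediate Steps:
D(O) = -O^(3/2)/4 (D(O) = -O*√O/4 = -O^(3/2)/4)
(D(-107) + 975)*(-27956 - 31879) = (-(-107)*I*√107/4 + 975)*(-27956 - 31879) = (-(-107)*I*√107/4 + 975)*(-59835) = (107*I*√107/4 + 975)*(-59835) = (975 + 107*I*√107/4)*(-59835) = -58339125 - 6402345*I*√107/4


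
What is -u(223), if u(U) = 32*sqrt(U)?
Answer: -32*sqrt(223) ≈ -477.86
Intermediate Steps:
-u(223) = -32*sqrt(223)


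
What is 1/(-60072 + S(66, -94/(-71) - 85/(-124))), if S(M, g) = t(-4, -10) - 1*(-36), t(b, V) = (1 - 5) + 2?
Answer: -1/60038 ≈ -1.6656e-5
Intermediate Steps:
t(b, V) = -2 (t(b, V) = -4 + 2 = -2)
S(M, g) = 34 (S(M, g) = -2 - 1*(-36) = -2 + 36 = 34)
1/(-60072 + S(66, -94/(-71) - 85/(-124))) = 1/(-60072 + 34) = 1/(-60038) = -1/60038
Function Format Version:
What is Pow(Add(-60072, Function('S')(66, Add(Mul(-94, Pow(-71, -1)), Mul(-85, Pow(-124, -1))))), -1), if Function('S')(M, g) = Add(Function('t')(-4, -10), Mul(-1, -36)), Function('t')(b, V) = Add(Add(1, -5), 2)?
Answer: Rational(-1, 60038) ≈ -1.6656e-5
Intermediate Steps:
Function('t')(b, V) = -2 (Function('t')(b, V) = Add(-4, 2) = -2)
Function('S')(M, g) = 34 (Function('S')(M, g) = Add(-2, Mul(-1, -36)) = Add(-2, 36) = 34)
Pow(Add(-60072, Function('S')(66, Add(Mul(-94, Pow(-71, -1)), Mul(-85, Pow(-124, -1))))), -1) = Pow(Add(-60072, 34), -1) = Pow(-60038, -1) = Rational(-1, 60038)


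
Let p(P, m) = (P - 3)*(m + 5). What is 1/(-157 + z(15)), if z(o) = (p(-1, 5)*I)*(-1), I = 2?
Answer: -1/77 ≈ -0.012987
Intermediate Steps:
p(P, m) = (-3 + P)*(5 + m)
z(o) = 80 (z(o) = ((-15 - 3*5 + 5*(-1) - 1*5)*2)*(-1) = ((-15 - 15 - 5 - 5)*2)*(-1) = -40*2*(-1) = -80*(-1) = 80)
1/(-157 + z(15)) = 1/(-157 + 80) = 1/(-77) = -1/77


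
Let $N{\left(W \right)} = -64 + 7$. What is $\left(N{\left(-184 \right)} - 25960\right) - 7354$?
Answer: $-33371$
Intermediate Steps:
$N{\left(W \right)} = -57$
$\left(N{\left(-184 \right)} - 25960\right) - 7354 = \left(-57 - 25960\right) - 7354 = -26017 - 7354 = -33371$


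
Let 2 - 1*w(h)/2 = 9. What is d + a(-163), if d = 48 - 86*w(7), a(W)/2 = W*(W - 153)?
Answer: 104268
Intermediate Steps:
a(W) = 2*W*(-153 + W) (a(W) = 2*(W*(W - 153)) = 2*(W*(-153 + W)) = 2*W*(-153 + W))
w(h) = -14 (w(h) = 4 - 2*9 = 4 - 18 = -14)
d = 1252 (d = 48 - 86*(-14) = 48 + 1204 = 1252)
d + a(-163) = 1252 + 2*(-163)*(-153 - 163) = 1252 + 2*(-163)*(-316) = 1252 + 103016 = 104268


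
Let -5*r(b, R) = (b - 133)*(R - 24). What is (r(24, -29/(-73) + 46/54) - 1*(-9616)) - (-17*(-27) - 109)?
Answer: 86428652/9855 ≈ 8770.0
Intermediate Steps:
r(b, R) = -(-133 + b)*(-24 + R)/5 (r(b, R) = -(b - 133)*(R - 24)/5 = -(-133 + b)*(-24 + R)/5)
(r(24, -29/(-73) + 46/54) - 1*(-9616)) - (-17*(-27) - 109) = ((-3192/5 + (24/5)*24 + 133*(-29/(-73) + 46/54)/5 - 1/5*(-29/(-73) + 46/54)*24) - 1*(-9616)) - (-17*(-27) - 109) = ((-3192/5 + 576/5 + 133*(-29*(-1/73) + 46*(1/54))/5 - 1/5*(-29*(-1/73) + 46*(1/54))*24) + 9616) - (459 - 109) = ((-3192/5 + 576/5 + 133*(29/73 + 23/27)/5 - 1/5*(29/73 + 23/27)*24) + 9616) - 1*350 = ((-3192/5 + 576/5 + (133/5)*(2462/1971) - 1/5*2462/1971*24) + 9616) - 350 = ((-3192/5 + 576/5 + 327446/9855 - 19696/3285) + 9616) - 350 = (-4887778/9855 + 9616) - 350 = 89877902/9855 - 350 = 86428652/9855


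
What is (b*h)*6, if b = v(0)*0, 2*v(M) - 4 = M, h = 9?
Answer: 0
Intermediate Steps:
v(M) = 2 + M/2
b = 0 (b = (2 + (1/2)*0)*0 = (2 + 0)*0 = 2*0 = 0)
(b*h)*6 = (0*9)*6 = 0*6 = 0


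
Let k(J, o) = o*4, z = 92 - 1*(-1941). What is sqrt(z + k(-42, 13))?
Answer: sqrt(2085) ≈ 45.662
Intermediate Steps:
z = 2033 (z = 92 + 1941 = 2033)
k(J, o) = 4*o
sqrt(z + k(-42, 13)) = sqrt(2033 + 4*13) = sqrt(2033 + 52) = sqrt(2085)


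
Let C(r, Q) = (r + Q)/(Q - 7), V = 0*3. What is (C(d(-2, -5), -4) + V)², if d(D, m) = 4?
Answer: 0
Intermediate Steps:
V = 0
C(r, Q) = (Q + r)/(-7 + Q)
(C(d(-2, -5), -4) + V)² = ((-4 + 4)/(-7 - 4) + 0)² = (0/(-11) + 0)² = (-1/11*0 + 0)² = (0 + 0)² = 0² = 0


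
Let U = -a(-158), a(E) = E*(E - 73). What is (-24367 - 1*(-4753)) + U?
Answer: -56112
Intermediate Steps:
a(E) = E*(-73 + E)
U = -36498 (U = -(-158)*(-73 - 158) = -(-158)*(-231) = -1*36498 = -36498)
(-24367 - 1*(-4753)) + U = (-24367 - 1*(-4753)) - 36498 = (-24367 + 4753) - 36498 = -19614 - 36498 = -56112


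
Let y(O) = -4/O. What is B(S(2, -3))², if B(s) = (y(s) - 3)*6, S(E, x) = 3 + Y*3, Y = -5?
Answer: 256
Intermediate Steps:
S(E, x) = -12 (S(E, x) = 3 - 5*3 = 3 - 15 = -12)
B(s) = -18 - 24/s (B(s) = (-4/s - 3)*6 = (-3 - 4/s)*6 = -18 - 24/s)
B(S(2, -3))² = (-18 - 24/(-12))² = (-18 - 24*(-1/12))² = (-18 + 2)² = (-16)² = 256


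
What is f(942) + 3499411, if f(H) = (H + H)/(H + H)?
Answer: 3499412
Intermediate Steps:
f(H) = 1 (f(H) = (2*H)/((2*H)) = (2*H)*(1/(2*H)) = 1)
f(942) + 3499411 = 1 + 3499411 = 3499412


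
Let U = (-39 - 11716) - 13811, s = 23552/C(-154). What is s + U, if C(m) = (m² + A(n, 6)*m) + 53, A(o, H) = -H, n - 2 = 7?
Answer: -631277686/24693 ≈ -25565.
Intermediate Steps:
n = 9 (n = 2 + 7 = 9)
C(m) = 53 + m² - 6*m (C(m) = (m² + (-1*6)*m) + 53 = (m² - 6*m) + 53 = 53 + m² - 6*m)
s = 23552/24693 (s = 23552/(53 + (-154)² - 6*(-154)) = 23552/(53 + 23716 + 924) = 23552/24693 ≈ 0.95379)
U = -25566 (U = -11755 - 13811 = -25566)
s + U = 23552/24693 - 25566 = -631277686/24693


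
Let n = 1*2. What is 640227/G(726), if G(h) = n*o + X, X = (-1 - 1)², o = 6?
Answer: 640227/16 ≈ 40014.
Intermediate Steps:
n = 2
X = 4 (X = (-2)² = 4)
G(h) = 16 (G(h) = 2*6 + 4 = 12 + 4 = 16)
640227/G(726) = 640227/16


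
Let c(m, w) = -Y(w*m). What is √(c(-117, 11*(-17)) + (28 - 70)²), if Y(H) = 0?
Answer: 42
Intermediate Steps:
c(m, w) = 0 (c(m, w) = -1*0 = 0)
√(c(-117, 11*(-17)) + (28 - 70)²) = √(0 + (28 - 70)²) = √(0 + (-42)²) = √(0 + 1764) = √1764 = 42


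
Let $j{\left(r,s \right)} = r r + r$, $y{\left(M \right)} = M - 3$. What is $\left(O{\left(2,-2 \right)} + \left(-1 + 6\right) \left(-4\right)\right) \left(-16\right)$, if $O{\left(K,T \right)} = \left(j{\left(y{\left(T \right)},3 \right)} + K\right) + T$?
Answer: $0$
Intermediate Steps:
$y{\left(M \right)} = -3 + M$
$j{\left(r,s \right)} = r + r^{2}$ ($j{\left(r,s \right)} = r^{2} + r = r + r^{2}$)
$O{\left(K,T \right)} = K + T + \left(-3 + T\right) \left(-2 + T\right)$ ($O{\left(K,T \right)} = \left(\left(-3 + T\right) \left(1 + \left(-3 + T\right)\right) + K\right) + T = \left(\left(-3 + T\right) \left(-2 + T\right) + K\right) + T = \left(K + \left(-3 + T\right) \left(-2 + T\right)\right) + T = K + T + \left(-3 + T\right) \left(-2 + T\right)$)
$\left(O{\left(2,-2 \right)} + \left(-1 + 6\right) \left(-4\right)\right) \left(-16\right) = \left(\left(2 - 2 + \left(-3 - 2\right) \left(-2 - 2\right)\right) + \left(-1 + 6\right) \left(-4\right)\right) \left(-16\right) = \left(\left(2 - 2 - -20\right) + 5 \left(-4\right)\right) \left(-16\right) = \left(\left(2 - 2 + 20\right) - 20\right) \left(-16\right) = \left(20 - 20\right) \left(-16\right) = 0 \left(-16\right) = 0$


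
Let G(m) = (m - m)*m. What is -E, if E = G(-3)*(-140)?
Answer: 0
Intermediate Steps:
G(m) = 0 (G(m) = 0*m = 0)
E = 0 (E = 0*(-140) = 0)
-E = -1*0 = 0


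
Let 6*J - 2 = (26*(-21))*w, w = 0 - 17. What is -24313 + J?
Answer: -68297/3 ≈ -22766.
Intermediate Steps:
w = -17
J = 4642/3 (J = 1/3 + ((26*(-21))*(-17))/6 = 1/3 + (-546*(-17))/6 = 1/3 + (1/6)*9282 = 1/3 + 1547 = 4642/3 ≈ 1547.3)
-24313 + J = -24313 + 4642/3 = -68297/3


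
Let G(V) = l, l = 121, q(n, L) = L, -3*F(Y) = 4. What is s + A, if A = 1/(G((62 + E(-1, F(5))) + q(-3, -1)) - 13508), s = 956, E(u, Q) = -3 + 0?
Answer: 12797971/13387 ≈ 956.00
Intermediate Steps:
F(Y) = -4/3 (F(Y) = -⅓*4 = -4/3)
E(u, Q) = -3
G(V) = 121
A = -1/13387 (A = 1/(121 - 13508) = 1/(-13387) = -1/13387 ≈ -7.4699e-5)
s + A = 956 - 1/13387 = 12797971/13387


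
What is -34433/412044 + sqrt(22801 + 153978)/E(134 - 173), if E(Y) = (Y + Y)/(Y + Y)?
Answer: -34433/412044 + sqrt(176779) ≈ 420.37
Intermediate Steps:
E(Y) = 1 (E(Y) = (2*Y)/((2*Y)) = (2*Y)*(1/(2*Y)) = 1)
-34433/412044 + sqrt(22801 + 153978)/E(134 - 173) = -34433/412044 + sqrt(22801 + 153978)/1 = -34433*1/412044 + sqrt(176779)*1 = -34433/412044 + sqrt(176779)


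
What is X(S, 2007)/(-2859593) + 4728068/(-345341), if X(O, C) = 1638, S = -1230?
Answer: -13520915824882/987534706213 ≈ -13.692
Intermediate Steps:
X(S, 2007)/(-2859593) + 4728068/(-345341) = 1638/(-2859593) + 4728068/(-345341) = 1638*(-1/2859593) + 4728068*(-1/345341) = -1638/2859593 - 4728068/345341 = -13520915824882/987534706213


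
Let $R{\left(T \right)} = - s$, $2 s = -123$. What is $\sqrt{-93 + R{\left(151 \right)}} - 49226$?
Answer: $-49226 + \frac{3 i \sqrt{14}}{2} \approx -49226.0 + 5.6125 i$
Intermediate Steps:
$s = - \frac{123}{2}$ ($s = \frac{1}{2} \left(-123\right) = - \frac{123}{2} \approx -61.5$)
$R{\left(T \right)} = \frac{123}{2}$ ($R{\left(T \right)} = \left(-1\right) \left(- \frac{123}{2}\right) = \frac{123}{2}$)
$\sqrt{-93 + R{\left(151 \right)}} - 49226 = \sqrt{-93 + \frac{123}{2}} - 49226 = \sqrt{- \frac{63}{2}} - 49226 = \frac{3 i \sqrt{14}}{2} - 49226 = -49226 + \frac{3 i \sqrt{14}}{2}$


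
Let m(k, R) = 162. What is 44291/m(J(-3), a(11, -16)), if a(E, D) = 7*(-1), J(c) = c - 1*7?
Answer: 44291/162 ≈ 273.40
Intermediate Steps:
J(c) = -7 + c (J(c) = c - 7 = -7 + c)
a(E, D) = -7
44291/m(J(-3), a(11, -16)) = 44291/162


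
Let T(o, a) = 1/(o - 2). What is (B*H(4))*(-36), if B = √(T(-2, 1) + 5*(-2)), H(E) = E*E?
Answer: -288*I*√41 ≈ -1844.1*I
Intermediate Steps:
T(o, a) = 1/(-2 + o)
H(E) = E²
B = I*√41/2 (B = √(1/(-2 - 2) + 5*(-2)) = √(1/(-4) - 10) = √(-¼ - 10) = √(-41/4) = I*√41/2 ≈ 3.2016*I)
(B*H(4))*(-36) = ((I*√41/2)*4²)*(-36) = ((I*√41/2)*16)*(-36) = (8*I*√41)*(-36) = -288*I*√41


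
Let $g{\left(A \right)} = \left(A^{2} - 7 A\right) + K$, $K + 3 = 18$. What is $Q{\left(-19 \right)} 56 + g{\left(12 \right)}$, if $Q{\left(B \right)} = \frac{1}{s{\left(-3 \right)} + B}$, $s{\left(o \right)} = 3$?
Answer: $\frac{143}{2} \approx 71.5$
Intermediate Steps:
$K = 15$ ($K = -3 + 18 = 15$)
$Q{\left(B \right)} = \frac{1}{3 + B}$
$g{\left(A \right)} = 15 + A^{2} - 7 A$ ($g{\left(A \right)} = \left(A^{2} - 7 A\right) + 15 = 15 + A^{2} - 7 A$)
$Q{\left(-19 \right)} 56 + g{\left(12 \right)} = \frac{1}{3 - 19} \cdot 56 + \left(15 + 12^{2} - 84\right) = \frac{1}{-16} \cdot 56 + \left(15 + 144 - 84\right) = \left(- \frac{1}{16}\right) 56 + 75 = - \frac{7}{2} + 75 = \frac{143}{2}$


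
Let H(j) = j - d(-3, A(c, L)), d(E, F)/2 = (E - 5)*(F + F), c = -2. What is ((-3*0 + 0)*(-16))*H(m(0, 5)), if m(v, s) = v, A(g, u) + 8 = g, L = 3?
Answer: 0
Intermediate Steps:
A(g, u) = -8 + g
d(E, F) = 4*F*(-5 + E) (d(E, F) = 2*((E - 5)*(F + F)) = 2*((-5 + E)*(2*F)) = 2*(2*F*(-5 + E)) = 4*F*(-5 + E))
H(j) = -320 + j (H(j) = j - 4*(-8 - 2)*(-5 - 3) = j - 4*(-10)*(-8) = j - 1*320 = j - 320 = -320 + j)
((-3*0 + 0)*(-16))*H(m(0, 5)) = ((-3*0 + 0)*(-16))*(-320 + 0) = ((0 + 0)*(-16))*(-320) = (0*(-16))*(-320) = 0*(-320) = 0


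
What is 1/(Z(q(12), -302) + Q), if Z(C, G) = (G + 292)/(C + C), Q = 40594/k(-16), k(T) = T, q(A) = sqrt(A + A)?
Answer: -487128/1235904427 + 80*sqrt(6)/1235904427 ≈ -0.00039399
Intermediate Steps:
q(A) = sqrt(2)*sqrt(A) (q(A) = sqrt(2*A) = sqrt(2)*sqrt(A))
Q = -20297/8 (Q = 40594/(-16) = 40594*(-1/16) = -20297/8 ≈ -2537.1)
Z(C, G) = (292 + G)/(2*C) (Z(C, G) = (292 + G)/((2*C)) = (292 + G)*(1/(2*C)) = (292 + G)/(2*C))
1/(Z(q(12), -302) + Q) = 1/((292 - 302)/(2*((sqrt(2)*sqrt(12)))) - 20297/8) = 1/((1/2)*(-10)/(sqrt(2)*(2*sqrt(3))) - 20297/8) = 1/((1/2)*(-10)/(2*sqrt(6)) - 20297/8) = 1/((1/2)*(sqrt(6)/12)*(-10) - 20297/8) = 1/(-5*sqrt(6)/12 - 20297/8) = 1/(-20297/8 - 5*sqrt(6)/12)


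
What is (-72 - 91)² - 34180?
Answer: -7611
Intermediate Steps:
(-72 - 91)² - 34180 = (-163)² - 34180 = 26569 - 34180 = -7611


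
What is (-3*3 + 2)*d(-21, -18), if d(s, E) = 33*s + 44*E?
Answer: 10395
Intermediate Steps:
(-3*3 + 2)*d(-21, -18) = (-3*3 + 2)*(33*(-21) + 44*(-18)) = (-9 + 2)*(-693 - 792) = -7*(-1485) = 10395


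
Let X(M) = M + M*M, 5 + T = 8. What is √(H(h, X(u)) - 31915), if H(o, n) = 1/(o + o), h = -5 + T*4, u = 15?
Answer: I*√6255326/14 ≈ 178.65*I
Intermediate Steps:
T = 3 (T = -5 + 8 = 3)
X(M) = M + M²
h = 7 (h = -5 + 3*4 = -5 + 12 = 7)
H(o, n) = 1/(2*o)
√(H(h, X(u)) - 31915) = √((½)/7 - 31915) = √((½)*(⅐) - 31915) = √(1/14 - 31915) = √(-446809/14) = I*√6255326/14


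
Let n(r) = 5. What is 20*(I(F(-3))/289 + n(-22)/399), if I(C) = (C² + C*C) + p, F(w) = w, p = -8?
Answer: 108700/115311 ≈ 0.94267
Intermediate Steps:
I(C) = -8 + 2*C² (I(C) = (C² + C*C) - 8 = (C² + C²) - 8 = 2*C² - 8 = -8 + 2*C²)
20*(I(F(-3))/289 + n(-22)/399) = 20*((-8 + 2*(-3)²)/289 + 5/399) = 20*((-8 + 2*9)*(1/289) + 5*(1/399)) = 20*((-8 + 18)*(1/289) + 5/399) = 20*(10*(1/289) + 5/399) = 20*(10/289 + 5/399) = 20*(5435/115311) = 108700/115311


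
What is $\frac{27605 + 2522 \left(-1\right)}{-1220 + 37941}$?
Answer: $\frac{25083}{36721} \approx 0.68307$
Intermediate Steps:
$\frac{27605 + 2522 \left(-1\right)}{-1220 + 37941} = \frac{27605 - 2522}{36721} = 25083 \cdot \frac{1}{36721} = \frac{25083}{36721}$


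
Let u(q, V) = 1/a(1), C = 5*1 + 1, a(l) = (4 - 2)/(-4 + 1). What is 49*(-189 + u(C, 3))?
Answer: -18669/2 ≈ -9334.5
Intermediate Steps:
a(l) = -⅔ (a(l) = 2/(-3) = 2*(-⅓) = -⅔)
C = 6 (C = 5 + 1 = 6)
u(q, V) = -3/2 (u(q, V) = 1/(-⅔) = -3/2)
49*(-189 + u(C, 3)) = 49*(-189 - 3/2) = 49*(-381/2) = -18669/2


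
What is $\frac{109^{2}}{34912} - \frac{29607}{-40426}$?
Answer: $\frac{756970445}{705676256} \approx 1.0727$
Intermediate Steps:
$\frac{109^{2}}{34912} - \frac{29607}{-40426} = 11881 \cdot \frac{1}{34912} - - \frac{29607}{40426} = \frac{11881}{34912} + \frac{29607}{40426} = \frac{756970445}{705676256}$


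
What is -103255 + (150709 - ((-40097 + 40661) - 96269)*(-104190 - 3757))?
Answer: -10331020181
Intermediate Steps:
-103255 + (150709 - ((-40097 + 40661) - 96269)*(-104190 - 3757)) = -103255 + (150709 - (564 - 96269)*(-107947)) = -103255 + (150709 - (-95705)*(-107947)) = -103255 + (150709 - 1*10331067635) = -103255 + (150709 - 10331067635) = -103255 - 10330916926 = -10331020181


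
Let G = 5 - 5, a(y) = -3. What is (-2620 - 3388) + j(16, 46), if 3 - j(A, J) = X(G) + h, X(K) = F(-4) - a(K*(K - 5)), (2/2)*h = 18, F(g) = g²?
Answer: -6042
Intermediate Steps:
h = 18
G = 0
X(K) = 19 (X(K) = (-4)² - 1*(-3) = 16 + 3 = 19)
j(A, J) = -34 (j(A, J) = 3 - (19 + 18) = 3 - 1*37 = 3 - 37 = -34)
(-2620 - 3388) + j(16, 46) = (-2620 - 3388) - 34 = -6008 - 34 = -6042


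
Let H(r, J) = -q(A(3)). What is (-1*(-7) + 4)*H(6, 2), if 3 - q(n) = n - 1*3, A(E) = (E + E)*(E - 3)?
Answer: -66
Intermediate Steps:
A(E) = 2*E*(-3 + E) (A(E) = (2*E)*(-3 + E) = 2*E*(-3 + E))
q(n) = 6 - n (q(n) = 3 - (n - 1*3) = 3 - (n - 3) = 3 - (-3 + n) = 3 + (3 - n) = 6 - n)
H(r, J) = -6 (H(r, J) = -(6 - 2*3*(-3 + 3)) = -(6 - 2*3*0) = -(6 - 1*0) = -(6 + 0) = -1*6 = -6)
(-1*(-7) + 4)*H(6, 2) = (-1*(-7) + 4)*(-6) = (7 + 4)*(-6) = 11*(-6) = -66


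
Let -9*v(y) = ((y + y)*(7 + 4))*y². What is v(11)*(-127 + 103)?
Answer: 234256/3 ≈ 78085.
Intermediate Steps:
v(y) = -22*y³/9 (v(y) = -(y + y)*(7 + 4)*y²/9 = -(2*y)*11*y²/9 = -22*y*y²/9 = -22*y³/9)
v(11)*(-127 + 103) = (-22/9*11³)*(-127 + 103) = -22/9*1331*(-24) = -29282/9*(-24) = 234256/3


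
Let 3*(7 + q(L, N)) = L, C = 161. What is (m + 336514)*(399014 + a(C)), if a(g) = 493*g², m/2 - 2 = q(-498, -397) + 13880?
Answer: 4795920279444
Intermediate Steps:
q(L, N) = -7 + L/3
m = 27418 (m = 4 + 2*((-7 + (⅓)*(-498)) + 13880) = 4 + 2*((-7 - 166) + 13880) = 4 + 2*(-173 + 13880) = 4 + 2*13707 = 4 + 27414 = 27418)
(m + 336514)*(399014 + a(C)) = (27418 + 336514)*(399014 + 493*161²) = 363932*(399014 + 493*25921) = 363932*(399014 + 12779053) = 363932*13178067 = 4795920279444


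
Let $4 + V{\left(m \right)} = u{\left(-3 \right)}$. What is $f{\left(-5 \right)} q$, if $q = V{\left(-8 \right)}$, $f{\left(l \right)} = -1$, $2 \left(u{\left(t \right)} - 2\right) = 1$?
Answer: $\frac{3}{2} \approx 1.5$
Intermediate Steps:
$u{\left(t \right)} = \frac{5}{2}$ ($u{\left(t \right)} = 2 + \frac{1}{2} \cdot 1 = 2 + \frac{1}{2} = \frac{5}{2}$)
$V{\left(m \right)} = - \frac{3}{2}$ ($V{\left(m \right)} = -4 + \frac{5}{2} = - \frac{3}{2}$)
$q = - \frac{3}{2} \approx -1.5$
$f{\left(-5 \right)} q = \left(-1\right) \left(- \frac{3}{2}\right) = \frac{3}{2}$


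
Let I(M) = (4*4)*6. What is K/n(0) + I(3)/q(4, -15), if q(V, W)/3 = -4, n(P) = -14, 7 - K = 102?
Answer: -17/14 ≈ -1.2143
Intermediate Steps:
K = -95 (K = 7 - 1*102 = 7 - 102 = -95)
I(M) = 96 (I(M) = 16*6 = 96)
q(V, W) = -12 (q(V, W) = 3*(-4) = -12)
K/n(0) + I(3)/q(4, -15) = -95/(-14) + 96/(-12) = -95*(-1/14) + 96*(-1/12) = 95/14 - 8 = -17/14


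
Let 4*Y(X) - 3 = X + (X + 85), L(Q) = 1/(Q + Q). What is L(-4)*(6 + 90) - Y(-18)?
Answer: -25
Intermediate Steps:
L(Q) = 1/(2*Q)
Y(X) = 22 + X/2 (Y(X) = ¾ + (X + (X + 85))/4 = ¾ + (X + (85 + X))/4 = ¾ + (85 + 2*X)/4 = ¾ + (85/4 + X/2) = 22 + X/2)
L(-4)*(6 + 90) - Y(-18) = ((½)/(-4))*(6 + 90) - (22 + (½)*(-18)) = ((½)*(-¼))*96 - (22 - 9) = -⅛*96 - 1*13 = -12 - 13 = -25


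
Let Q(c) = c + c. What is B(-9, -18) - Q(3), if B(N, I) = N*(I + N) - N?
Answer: 246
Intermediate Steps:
B(N, I) = -N + N*(I + N)
Q(c) = 2*c
B(-9, -18) - Q(3) = -9*(-1 - 18 - 9) - 2*3 = -9*(-28) - 1*6 = 252 - 6 = 246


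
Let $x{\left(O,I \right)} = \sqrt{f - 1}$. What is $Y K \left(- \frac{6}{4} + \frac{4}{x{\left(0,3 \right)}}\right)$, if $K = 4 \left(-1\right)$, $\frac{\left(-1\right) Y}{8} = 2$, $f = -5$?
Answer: $-96 - \frac{128 i \sqrt{6}}{3} \approx -96.0 - 104.51 i$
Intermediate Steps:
$Y = -16$ ($Y = \left(-8\right) 2 = -16$)
$x{\left(O,I \right)} = i \sqrt{6}$ ($x{\left(O,I \right)} = \sqrt{-5 - 1} = \sqrt{-6} = i \sqrt{6}$)
$K = -4$
$Y K \left(- \frac{6}{4} + \frac{4}{x{\left(0,3 \right)}}\right) = \left(-16\right) \left(-4\right) \left(- \frac{6}{4} + \frac{4}{i \sqrt{6}}\right) = 64 \left(\left(-6\right) \frac{1}{4} + 4 \left(- \frac{i \sqrt{6}}{6}\right)\right) = 64 \left(- \frac{3}{2} - \frac{2 i \sqrt{6}}{3}\right) = -96 - \frac{128 i \sqrt{6}}{3}$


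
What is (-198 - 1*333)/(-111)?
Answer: 177/37 ≈ 4.7838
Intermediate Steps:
(-198 - 1*333)/(-111) = (-198 - 333)*(-1/111) = -531*(-1/111) = 177/37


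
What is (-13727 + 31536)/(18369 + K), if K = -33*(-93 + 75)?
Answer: 17809/18963 ≈ 0.93914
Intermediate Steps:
K = 594 (K = -33*(-18) = 594)
(-13727 + 31536)/(18369 + K) = (-13727 + 31536)/(18369 + 594) = 17809/18963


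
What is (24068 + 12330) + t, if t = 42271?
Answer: 78669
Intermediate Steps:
(24068 + 12330) + t = (24068 + 12330) + 42271 = 36398 + 42271 = 78669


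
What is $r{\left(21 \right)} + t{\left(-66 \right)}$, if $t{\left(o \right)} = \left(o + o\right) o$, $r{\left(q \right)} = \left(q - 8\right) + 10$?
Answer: $8735$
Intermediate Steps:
$r{\left(q \right)} = 2 + q$ ($r{\left(q \right)} = \left(-8 + q\right) + 10 = 2 + q$)
$t{\left(o \right)} = 2 o^{2}$ ($t{\left(o \right)} = 2 o o = 2 o^{2}$)
$r{\left(21 \right)} + t{\left(-66 \right)} = \left(2 + 21\right) + 2 \left(-66\right)^{2} = 23 + 2 \cdot 4356 = 23 + 8712 = 8735$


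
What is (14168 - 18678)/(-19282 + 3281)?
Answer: 4510/16001 ≈ 0.28186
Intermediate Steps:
(14168 - 18678)/(-19282 + 3281) = -4510/(-16001) = -4510*(-1/16001) = 4510/16001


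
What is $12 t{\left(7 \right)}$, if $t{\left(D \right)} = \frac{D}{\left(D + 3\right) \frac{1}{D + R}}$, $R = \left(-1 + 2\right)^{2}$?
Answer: $\frac{336}{5} \approx 67.2$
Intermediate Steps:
$R = 1$ ($R = 1^{2} = 1$)
$t{\left(D \right)} = \frac{D \left(1 + D\right)}{3 + D}$ ($t{\left(D \right)} = \frac{D}{\left(D + 3\right) \frac{1}{D + 1}} = \frac{D}{\left(3 + D\right) \frac{1}{1 + D}} = \frac{D}{\frac{1}{1 + D} \left(3 + D\right)} = D \frac{1 + D}{3 + D} = \frac{D \left(1 + D\right)}{3 + D}$)
$12 t{\left(7 \right)} = 12 \frac{7 \left(1 + 7\right)}{3 + 7} = 12 \cdot 7 \cdot \frac{1}{10} \cdot 8 = 12 \cdot \frac{28}{5} = \frac{336}{5}$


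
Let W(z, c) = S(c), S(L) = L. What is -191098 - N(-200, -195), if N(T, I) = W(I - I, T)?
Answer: -190898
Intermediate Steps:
W(z, c) = c
N(T, I) = T
-191098 - N(-200, -195) = -191098 - 1*(-200) = -191098 + 200 = -190898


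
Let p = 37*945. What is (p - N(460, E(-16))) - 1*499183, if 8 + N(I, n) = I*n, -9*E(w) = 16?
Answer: -4170530/9 ≈ -4.6339e+5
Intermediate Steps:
E(w) = -16/9 (E(w) = -⅑*16 = -16/9)
N(I, n) = -8 + I*n
p = 34965
(p - N(460, E(-16))) - 1*499183 = (34965 - (-8 + 460*(-16/9))) - 1*499183 = (34965 - (-8 - 7360/9)) - 499183 = (34965 - 1*(-7432/9)) - 499183 = (34965 + 7432/9) - 499183 = 322117/9 - 499183 = -4170530/9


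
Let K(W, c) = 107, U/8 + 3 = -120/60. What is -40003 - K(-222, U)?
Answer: -40110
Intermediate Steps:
U = -40 (U = -24 + 8*(-120/60) = -24 + 8*(-120*1/60) = -24 + 8*(-2) = -24 - 16 = -40)
-40003 - K(-222, U) = -40003 - 1*107 = -40003 - 107 = -40110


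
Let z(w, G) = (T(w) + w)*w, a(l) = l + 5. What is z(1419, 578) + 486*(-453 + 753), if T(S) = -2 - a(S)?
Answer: 135867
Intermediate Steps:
a(l) = 5 + l
T(S) = -7 - S (T(S) = -2 - (5 + S) = -2 + (-5 - S) = -7 - S)
z(w, G) = -7*w (z(w, G) = ((-7 - w) + w)*w = -7*w)
z(1419, 578) + 486*(-453 + 753) = -7*1419 + 486*(-453 + 753) = -9933 + 486*300 = -9933 + 145800 = 135867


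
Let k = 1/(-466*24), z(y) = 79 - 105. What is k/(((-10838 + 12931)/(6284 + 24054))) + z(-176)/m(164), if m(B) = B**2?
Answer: -1589935/702661362 ≈ -0.0022627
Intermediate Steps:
z(y) = -26
k = -1/11184 (k = 1/(-11184) = -1/11184 ≈ -8.9413e-5)
k/(((-10838 + 12931)/(6284 + 24054))) + z(-176)/m(164) = -(6284 + 24054)/(-10838 + 12931)/11184 - 26/(164**2) = -1/(11184*(2093/30338)) - 26/26896 = -1/(11184*(2093*(1/30338))) - 26*1/26896 = -1/(11184*299/4334) - 13/13448 = -1/11184*4334/299 - 13/13448 = -2167/1672008 - 13/13448 = -1589935/702661362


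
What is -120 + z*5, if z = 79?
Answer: 275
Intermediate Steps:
-120 + z*5 = -120 + 79*5 = -120 + 395 = 275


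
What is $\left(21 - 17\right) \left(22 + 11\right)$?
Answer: $132$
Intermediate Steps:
$\left(21 - 17\right) \left(22 + 11\right) = 4 \cdot 33 = 132$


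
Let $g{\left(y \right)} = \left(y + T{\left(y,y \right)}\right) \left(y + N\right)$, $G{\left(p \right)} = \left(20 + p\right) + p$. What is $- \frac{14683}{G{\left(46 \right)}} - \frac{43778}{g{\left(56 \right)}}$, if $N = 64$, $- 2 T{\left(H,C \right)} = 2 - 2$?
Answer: $- \frac{462379}{3360} \approx -137.61$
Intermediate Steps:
$T{\left(H,C \right)} = 0$ ($T{\left(H,C \right)} = - \frac{2 - 2}{2} = \left(- \frac{1}{2}\right) 0 = 0$)
$G{\left(p \right)} = 20 + 2 p$
$g{\left(y \right)} = y \left(64 + y\right)$ ($g{\left(y \right)} = \left(y + 0\right) \left(y + 64\right) = y \left(64 + y\right)$)
$- \frac{14683}{G{\left(46 \right)}} - \frac{43778}{g{\left(56 \right)}} = - \frac{14683}{20 + 2 \cdot 46} - \frac{43778}{56 \left(64 + 56\right)} = - \frac{14683}{20 + 92} - \frac{43778}{56 \cdot 120} = - \frac{14683}{112} - \frac{43778}{6720} = \left(-14683\right) \frac{1}{112} - \frac{3127}{480} = - \frac{14683}{112} - \frac{3127}{480} = - \frac{462379}{3360}$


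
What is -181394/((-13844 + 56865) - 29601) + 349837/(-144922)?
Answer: -3872849226/243106655 ≈ -15.931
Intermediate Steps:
-181394/((-13844 + 56865) - 29601) + 349837/(-144922) = -181394/(43021 - 29601) + 349837*(-1/144922) = -181394/13420 - 349837/144922 = -181394*1/13420 - 349837/144922 = -90697/6710 - 349837/144922 = -3872849226/243106655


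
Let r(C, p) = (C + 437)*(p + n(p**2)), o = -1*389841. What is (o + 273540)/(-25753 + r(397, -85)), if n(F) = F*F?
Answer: -116301/43535224607 ≈ -2.6714e-6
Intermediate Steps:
n(F) = F**2
o = -389841
r(C, p) = (437 + C)*(p + p**4) (r(C, p) = (C + 437)*(p + (p**2)**2) = (437 + C)*(p + p**4))
(o + 273540)/(-25753 + r(397, -85)) = (-389841 + 273540)/(-25753 - 85*(437 + 397 + 437*(-85)**3 + 397*(-85)**3)) = -116301/(-25753 - 85*(437 + 397 + 437*(-614125) + 397*(-614125))) = -116301/(-25753 - 85*(437 + 397 - 268372625 - 243807625)) = -116301/(-25753 - 85*(-512179416)) = -116301/(-25753 + 43535250360) = -116301/43535224607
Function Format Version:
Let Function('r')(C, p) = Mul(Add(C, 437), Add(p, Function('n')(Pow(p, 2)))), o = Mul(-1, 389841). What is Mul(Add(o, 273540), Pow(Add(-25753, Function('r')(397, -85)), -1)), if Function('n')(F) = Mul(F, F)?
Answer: Rational(-116301, 43535224607) ≈ -2.6714e-6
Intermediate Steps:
Function('n')(F) = Pow(F, 2)
o = -389841
Function('r')(C, p) = Mul(Add(437, C), Add(p, Pow(p, 4))) (Function('r')(C, p) = Mul(Add(C, 437), Add(p, Pow(Pow(p, 2), 2))) = Mul(Add(437, C), Add(p, Pow(p, 4))))
Mul(Add(o, 273540), Pow(Add(-25753, Function('r')(397, -85)), -1)) = Mul(Add(-389841, 273540), Pow(Add(-25753, Mul(-85, Add(437, 397, Mul(437, Pow(-85, 3)), Mul(397, Pow(-85, 3))))), -1)) = Mul(-116301, Pow(Add(-25753, Mul(-85, Add(437, 397, Mul(437, -614125), Mul(397, -614125)))), -1)) = Mul(-116301, Pow(Add(-25753, Mul(-85, Add(437, 397, -268372625, -243807625))), -1)) = Mul(-116301, Pow(Add(-25753, Mul(-85, -512179416)), -1)) = Mul(-116301, Pow(Add(-25753, 43535250360), -1)) = Mul(-116301, Pow(43535224607, -1)) = Mul(-116301, Rational(1, 43535224607)) = Rational(-116301, 43535224607)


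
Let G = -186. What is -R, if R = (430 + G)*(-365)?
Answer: 89060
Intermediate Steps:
R = -89060 (R = (430 - 186)*(-365) = 244*(-365) = -89060)
-R = -1*(-89060) = 89060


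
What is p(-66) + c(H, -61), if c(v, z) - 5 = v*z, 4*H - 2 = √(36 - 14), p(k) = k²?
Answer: 8661/2 - 61*√22/4 ≈ 4259.0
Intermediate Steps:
H = ½ + √22/4 (H = ½ + √(36 - 14)/4 = ½ + √22/4 ≈ 1.6726)
c(v, z) = 5 + v*z
p(-66) + c(H, -61) = (-66)² + (5 + (½ + √22/4)*(-61)) = 4356 + (5 + (-61/2 - 61*√22/4)) = 4356 + (-51/2 - 61*√22/4) = 8661/2 - 61*√22/4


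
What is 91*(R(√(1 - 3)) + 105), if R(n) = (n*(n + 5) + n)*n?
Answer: 8463 - 182*I*√2 ≈ 8463.0 - 257.39*I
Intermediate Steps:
R(n) = n*(n + n*(5 + n)) (R(n) = (n*(5 + n) + n)*n = (n + n*(5 + n))*n = n*(n + n*(5 + n)))
91*(R(√(1 - 3)) + 105) = 91*((√(1 - 3))²*(6 + √(1 - 3)) + 105) = 91*((√(-2))²*(6 + √(-2)) + 105) = 91*((I*√2)²*(6 + I*√2) + 105) = 91*(-2*(6 + I*√2) + 105) = 91*((-12 - 2*I*√2) + 105) = 91*(93 - 2*I*√2) = 8463 - 182*I*√2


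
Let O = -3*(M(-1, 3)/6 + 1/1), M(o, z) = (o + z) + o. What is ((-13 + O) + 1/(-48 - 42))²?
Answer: 552049/2025 ≈ 272.62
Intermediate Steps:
M(o, z) = z + 2*o
O = -7/2 (O = -3*((3 + 2*(-1))/6 + 1/1) = -3*((3 - 2)*(⅙) + 1*1) = -3*(1*(⅙) + 1) = -3*(⅙ + 1) = -3*7/6 = -7/2 ≈ -3.5000)
((-13 + O) + 1/(-48 - 42))² = ((-13 - 7/2) + 1/(-48 - 42))² = (-33/2 + 1/(-90))² = (-33/2 - 1/90)² = (-743/45)² = 552049/2025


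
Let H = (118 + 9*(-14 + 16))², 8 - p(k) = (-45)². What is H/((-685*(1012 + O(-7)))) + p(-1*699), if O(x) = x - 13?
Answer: -42831573/21235 ≈ -2017.0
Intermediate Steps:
O(x) = -13 + x
p(k) = -2017 (p(k) = 8 - 1*(-45)² = 8 - 1*2025 = 8 - 2025 = -2017)
H = 18496 (H = (118 + 9*2)² = (118 + 18)² = 136² = 18496)
H/((-685*(1012 + O(-7)))) + p(-1*699) = 18496/((-685*(1012 + (-13 - 7)))) - 2017 = 18496/((-685*(1012 - 20))) - 2017 = 18496/((-685*992)) - 2017 = 18496/(-679520) - 2017 = 18496*(-1/679520) - 2017 = -578/21235 - 2017 = -42831573/21235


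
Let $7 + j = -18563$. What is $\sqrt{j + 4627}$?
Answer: $i \sqrt{13943} \approx 118.08 i$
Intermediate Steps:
$j = -18570$ ($j = -7 - 18563 = -18570$)
$\sqrt{j + 4627} = \sqrt{-18570 + 4627} = \sqrt{-13943} = i \sqrt{13943}$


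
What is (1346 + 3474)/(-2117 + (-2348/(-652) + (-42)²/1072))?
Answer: -210556880/92249829 ≈ -2.2825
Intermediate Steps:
(1346 + 3474)/(-2117 + (-2348/(-652) + (-42)²/1072)) = 4820/(-2117 + (-2348*(-1/652) + 1764*(1/1072))) = 4820/(-2117 + (587/163 + 441/268)) = 4820/(-2117 + 229199/43684) = 4820/(-92249829/43684) = 4820*(-43684/92249829) = -210556880/92249829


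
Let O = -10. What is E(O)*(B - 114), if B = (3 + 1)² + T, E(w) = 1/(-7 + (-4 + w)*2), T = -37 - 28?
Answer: 163/35 ≈ 4.6571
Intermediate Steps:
T = -65
E(w) = 1/(-15 + 2*w) (E(w) = 1/(-7 + (-8 + 2*w)) = 1/(-15 + 2*w))
B = -49 (B = (3 + 1)² - 65 = 4² - 65 = 16 - 65 = -49)
E(O)*(B - 114) = (-49 - 114)/(-15 + 2*(-10)) = -163/(-15 - 20) = -163/(-35) = -1/35*(-163) = 163/35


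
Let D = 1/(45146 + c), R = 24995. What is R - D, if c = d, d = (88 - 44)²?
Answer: 1176814589/47082 ≈ 24995.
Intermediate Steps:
d = 1936 (d = 44² = 1936)
c = 1936
D = 1/47082 (D = 1/(45146 + 1936) = 1/47082 ≈ 2.1240e-5)
R - D = 24995 - 1*1/47082 = 24995 - 1/47082 = 1176814589/47082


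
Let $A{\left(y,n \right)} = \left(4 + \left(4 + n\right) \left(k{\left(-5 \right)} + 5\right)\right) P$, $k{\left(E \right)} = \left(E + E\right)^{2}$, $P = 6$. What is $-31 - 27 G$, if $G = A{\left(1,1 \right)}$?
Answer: $-85729$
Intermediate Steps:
$k{\left(E \right)} = 4 E^{2}$ ($k{\left(E \right)} = \left(2 E\right)^{2} = 4 E^{2}$)
$A{\left(y,n \right)} = 2544 + 630 n$ ($A{\left(y,n \right)} = \left(4 + \left(4 + n\right) \left(4 \left(-5\right)^{2} + 5\right)\right) 6 = \left(4 + \left(4 + n\right) \left(4 \cdot 25 + 5\right)\right) 6 = \left(4 + \left(4 + n\right) \left(100 + 5\right)\right) 6 = \left(4 + \left(4 + n\right) 105\right) 6 = \left(4 + \left(420 + 105 n\right)\right) 6 = \left(424 + 105 n\right) 6 = 2544 + 630 n$)
$G = 3174$ ($G = 2544 + 630 \cdot 1 = 2544 + 630 = 3174$)
$-31 - 27 G = -31 - 85698 = -85729$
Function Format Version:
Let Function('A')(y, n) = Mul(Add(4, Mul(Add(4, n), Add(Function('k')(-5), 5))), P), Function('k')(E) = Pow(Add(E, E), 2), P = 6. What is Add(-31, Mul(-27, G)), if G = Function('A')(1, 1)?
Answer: -85729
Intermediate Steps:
Function('k')(E) = Mul(4, Pow(E, 2)) (Function('k')(E) = Pow(Mul(2, E), 2) = Mul(4, Pow(E, 2)))
Function('A')(y, n) = Add(2544, Mul(630, n)) (Function('A')(y, n) = Mul(Add(4, Mul(Add(4, n), Add(Mul(4, Pow(-5, 2)), 5))), 6) = Mul(Add(4, Mul(Add(4, n), Add(Mul(4, 25), 5))), 6) = Mul(Add(4, Mul(Add(4, n), Add(100, 5))), 6) = Mul(Add(4, Mul(Add(4, n), 105)), 6) = Mul(Add(4, Add(420, Mul(105, n))), 6) = Mul(Add(424, Mul(105, n)), 6) = Add(2544, Mul(630, n)))
G = 3174 (G = Add(2544, Mul(630, 1)) = Add(2544, 630) = 3174)
Add(-31, Mul(-27, G)) = Add(-31, Mul(-27, 3174)) = Add(-31, -85698) = -85729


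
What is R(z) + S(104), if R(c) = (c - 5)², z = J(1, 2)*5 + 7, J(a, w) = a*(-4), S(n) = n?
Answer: 428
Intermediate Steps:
J(a, w) = -4*a
z = -13 (z = -4*1*5 + 7 = -4*5 + 7 = -20 + 7 = -13)
R(c) = (-5 + c)²
R(z) + S(104) = (-5 - 13)² + 104 = (-18)² + 104 = 324 + 104 = 428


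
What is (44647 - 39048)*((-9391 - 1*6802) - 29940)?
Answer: -258298667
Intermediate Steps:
(44647 - 39048)*((-9391 - 1*6802) - 29940) = 5599*((-9391 - 6802) - 29940) = 5599*(-16193 - 29940) = 5599*(-46133) = -258298667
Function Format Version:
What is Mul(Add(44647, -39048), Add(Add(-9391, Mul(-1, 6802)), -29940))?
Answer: -258298667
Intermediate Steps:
Mul(Add(44647, -39048), Add(Add(-9391, Mul(-1, 6802)), -29940)) = Mul(5599, Add(Add(-9391, -6802), -29940)) = Mul(5599, Add(-16193, -29940)) = Mul(5599, -46133) = -258298667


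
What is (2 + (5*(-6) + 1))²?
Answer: 729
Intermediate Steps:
(2 + (5*(-6) + 1))² = (2 + (-30 + 1))² = (2 - 29)² = (-27)² = 729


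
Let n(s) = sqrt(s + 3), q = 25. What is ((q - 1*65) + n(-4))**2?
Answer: (40 - I)**2 ≈ 1599.0 - 80.0*I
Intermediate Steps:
n(s) = sqrt(3 + s)
((q - 1*65) + n(-4))**2 = ((25 - 1*65) + sqrt(3 - 4))**2 = ((25 - 65) + sqrt(-1))**2 = (-40 + I)**2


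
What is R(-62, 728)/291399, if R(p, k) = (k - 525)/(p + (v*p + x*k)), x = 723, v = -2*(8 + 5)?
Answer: 203/153827783706 ≈ 1.3197e-9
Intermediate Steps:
v = -26 (v = -2*13 = -26)
R(p, k) = (-525 + k)/(-25*p + 723*k) (R(p, k) = (k - 525)/(p + (-26*p + 723*k)) = (-525 + k)/(-25*p + 723*k))
R(-62, 728)/291399 = ((-525 + 728)/(-25*(-62) + 723*728))/291399 = (203/(1550 + 526344))*(1/291399) = (203/527894)*(1/291399) = 203/153827783706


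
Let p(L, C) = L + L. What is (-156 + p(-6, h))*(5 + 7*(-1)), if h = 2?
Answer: 336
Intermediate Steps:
p(L, C) = 2*L
(-156 + p(-6, h))*(5 + 7*(-1)) = (-156 + 2*(-6))*(5 + 7*(-1)) = (-156 - 12)*(5 - 7) = -168*(-2) = 336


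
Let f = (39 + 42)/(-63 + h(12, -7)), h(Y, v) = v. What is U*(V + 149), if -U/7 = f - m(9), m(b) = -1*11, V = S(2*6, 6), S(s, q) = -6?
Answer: -98527/10 ≈ -9852.7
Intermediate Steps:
V = -6
m(b) = -11
f = -81/70 (f = (39 + 42)/(-63 - 7) = 81/(-70) = 81*(-1/70) = -81/70 ≈ -1.1571)
U = -689/10 (U = -7*(-81/70 - 1*(-11)) = -7*(-81/70 + 11) = -7*689/70 = -689/10 ≈ -68.900)
U*(V + 149) = -689*(-6 + 149)/10 = -689/10*143 = -98527/10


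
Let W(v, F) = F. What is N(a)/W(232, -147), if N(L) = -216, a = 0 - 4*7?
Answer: 72/49 ≈ 1.4694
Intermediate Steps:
a = -28 (a = 0 - 28 = -28)
N(a)/W(232, -147) = -216/(-147) = -216*(-1/147) = 72/49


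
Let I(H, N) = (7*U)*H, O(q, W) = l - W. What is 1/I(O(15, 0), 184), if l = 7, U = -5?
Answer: -1/245 ≈ -0.0040816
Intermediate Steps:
O(q, W) = 7 - W
I(H, N) = -35*H (I(H, N) = (7*(-5))*H = -35*H)
1/I(O(15, 0), 184) = 1/(-35*(7 - 1*0)) = 1/(-35*(7 + 0)) = 1/(-35*7) = 1/(-245) = -1/245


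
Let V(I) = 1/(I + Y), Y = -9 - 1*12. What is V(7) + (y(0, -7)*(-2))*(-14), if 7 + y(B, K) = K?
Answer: -5489/14 ≈ -392.07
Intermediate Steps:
Y = -21 (Y = -9 - 12 = -21)
V(I) = 1/(-21 + I) (V(I) = 1/(I - 21) = 1/(-21 + I))
y(B, K) = -7 + K
V(7) + (y(0, -7)*(-2))*(-14) = 1/(-21 + 7) + ((-7 - 7)*(-2))*(-14) = 1/(-14) - 14*(-2)*(-14) = -1/14 + 28*(-14) = -1/14 - 392 = -5489/14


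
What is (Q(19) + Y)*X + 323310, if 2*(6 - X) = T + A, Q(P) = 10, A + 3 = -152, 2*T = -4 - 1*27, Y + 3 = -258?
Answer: 1201625/4 ≈ 3.0041e+5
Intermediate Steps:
Y = -261 (Y = -3 - 258 = -261)
T = -31/2 (T = (-4 - 1*27)/2 = (-4 - 27)/2 = (1/2)*(-31) = -31/2 ≈ -15.500)
A = -155 (A = -3 - 152 = -155)
X = 365/4 (X = 6 - (-31/2 - 155)/2 = 6 - 1/2*(-341/2) = 6 + 341/4 = 365/4 ≈ 91.250)
(Q(19) + Y)*X + 323310 = (10 - 261)*(365/4) + 323310 = -251*365/4 + 323310 = -91615/4 + 323310 = 1201625/4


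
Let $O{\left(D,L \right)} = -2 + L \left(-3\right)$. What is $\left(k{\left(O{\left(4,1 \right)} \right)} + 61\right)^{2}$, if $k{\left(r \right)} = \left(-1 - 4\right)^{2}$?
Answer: $7396$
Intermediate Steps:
$O{\left(D,L \right)} = -2 - 3 L$
$k{\left(r \right)} = 25$ ($k{\left(r \right)} = \left(-5\right)^{2} = 25$)
$\left(k{\left(O{\left(4,1 \right)} \right)} + 61\right)^{2} = \left(25 + 61\right)^{2} = 86^{2} = 7396$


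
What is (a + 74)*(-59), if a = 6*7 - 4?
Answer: -6608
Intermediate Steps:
a = 38 (a = 42 - 4 = 38)
(a + 74)*(-59) = (38 + 74)*(-59) = 112*(-59) = -6608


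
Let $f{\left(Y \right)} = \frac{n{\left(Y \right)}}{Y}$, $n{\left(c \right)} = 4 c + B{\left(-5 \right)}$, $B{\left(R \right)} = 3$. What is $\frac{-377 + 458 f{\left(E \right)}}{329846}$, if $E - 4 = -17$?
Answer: $\frac{17541}{4287998} \approx 0.0040907$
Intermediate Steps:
$E = -13$ ($E = 4 - 17 = -13$)
$n{\left(c \right)} = 3 + 4 c$ ($n{\left(c \right)} = 4 c + 3 = 3 + 4 c$)
$f{\left(Y \right)} = \frac{3 + 4 Y}{Y}$
$\frac{-377 + 458 f{\left(E \right)}}{329846} = \frac{-377 + 458 \left(4 + \frac{3}{-13}\right)}{329846} = \left(-377 + 458 \left(4 + 3 \left(- \frac{1}{13}\right)\right)\right) \frac{1}{329846} = \left(-377 + 458 \left(4 - \frac{3}{13}\right)\right) \frac{1}{329846} = \left(-377 + 458 \cdot \frac{49}{13}\right) \frac{1}{329846} = \left(-377 + \frac{22442}{13}\right) \frac{1}{329846} = \frac{17541}{13} \cdot \frac{1}{329846} = \frac{17541}{4287998}$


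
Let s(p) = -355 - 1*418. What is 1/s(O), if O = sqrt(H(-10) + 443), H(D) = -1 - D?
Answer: -1/773 ≈ -0.0012937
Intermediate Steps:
O = 2*sqrt(113) (O = sqrt((-1 - 1*(-10)) + 443) = sqrt((-1 + 10) + 443) = sqrt(9 + 443) = sqrt(452) = 2*sqrt(113) ≈ 21.260)
s(p) = -773 (s(p) = -355 - 418 = -773)
1/s(O) = 1/(-773) = -1/773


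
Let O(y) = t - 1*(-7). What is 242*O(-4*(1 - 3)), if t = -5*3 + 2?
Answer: -1452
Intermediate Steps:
t = -13 (t = -15 + 2 = -13)
O(y) = -6 (O(y) = -13 - 1*(-7) = -13 + 7 = -6)
242*O(-4*(1 - 3)) = 242*(-6) = -1452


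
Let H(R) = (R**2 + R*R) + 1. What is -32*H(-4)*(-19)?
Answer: 20064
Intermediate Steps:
H(R) = 1 + 2*R**2 (H(R) = (R**2 + R**2) + 1 = 2*R**2 + 1 = 1 + 2*R**2)
-32*H(-4)*(-19) = -32*(1 + 2*(-4)**2)*(-19) = -32*(1 + 2*16)*(-19) = -32*(1 + 32)*(-19) = -32*33*(-19) = -1056*(-19) = 20064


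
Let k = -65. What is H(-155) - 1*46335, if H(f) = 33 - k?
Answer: -46237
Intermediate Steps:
H(f) = 98 (H(f) = 33 - 1*(-65) = 33 + 65 = 98)
H(-155) - 1*46335 = 98 - 1*46335 = 98 - 46335 = -46237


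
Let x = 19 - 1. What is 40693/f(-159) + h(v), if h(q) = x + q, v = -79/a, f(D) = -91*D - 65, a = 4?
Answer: 7743/7202 ≈ 1.0751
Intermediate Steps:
x = 18
f(D) = -65 - 91*D
v = -79/4 ≈ -19.750
h(q) = 18 + q
40693/f(-159) + h(v) = 40693/(-65 - 91*(-159)) + (18 - 79/4) = 40693/(-65 + 14469) - 7/4 = 40693/14404 - 7/4 = 7743/7202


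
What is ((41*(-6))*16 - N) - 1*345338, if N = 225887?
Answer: -575161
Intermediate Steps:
((41*(-6))*16 - N) - 1*345338 = ((41*(-6))*16 - 1*225887) - 1*345338 = (-246*16 - 225887) - 345338 = (-3936 - 225887) - 345338 = -229823 - 345338 = -575161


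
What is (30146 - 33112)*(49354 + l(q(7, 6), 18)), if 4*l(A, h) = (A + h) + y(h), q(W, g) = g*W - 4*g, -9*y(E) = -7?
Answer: -2635402225/18 ≈ -1.4641e+8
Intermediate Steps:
y(E) = 7/9 (y(E) = -1/9*(-7) = 7/9)
q(W, g) = -4*g + W*g (q(W, g) = W*g - 4*g = -4*g + W*g)
l(A, h) = 7/36 + A/4 + h/4 (l(A, h) = ((A + h) + 7/9)/4 = (7/9 + A + h)/4 = 7/36 + A/4 + h/4)
(30146 - 33112)*(49354 + l(q(7, 6), 18)) = (30146 - 33112)*(49354 + (7/36 + (6*(-4 + 7))/4 + (1/4)*18)) = -2966*(49354 + (7/36 + (6*3)/4 + 9/2)) = -2966*(49354 + (7/36 + (1/4)*18 + 9/2)) = -2966*(49354 + (7/36 + 9/2 + 9/2)) = -2966*(49354 + 331/36) = -2966*1777075/36 = -2635402225/18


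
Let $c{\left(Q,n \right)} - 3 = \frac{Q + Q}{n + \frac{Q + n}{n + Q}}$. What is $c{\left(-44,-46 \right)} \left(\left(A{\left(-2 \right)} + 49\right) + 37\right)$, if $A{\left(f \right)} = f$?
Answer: $\frac{6244}{15} \approx 416.27$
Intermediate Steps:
$c{\left(Q,n \right)} = 3 + \frac{2 Q}{1 + n}$ ($c{\left(Q,n \right)} = 3 + \frac{Q + Q}{n + \frac{Q + n}{n + Q}} = 3 + \frac{2 Q}{n + \frac{Q + n}{Q + n}} = 3 + \frac{2 Q}{n + 1} = 3 + \frac{2 Q}{1 + n}$)
$c{\left(-44,-46 \right)} \left(\left(A{\left(-2 \right)} + 49\right) + 37\right) = \frac{3 + 2 \left(-44\right) + 3 \left(-46\right)}{1 - 46} \left(\left(-2 + 49\right) + 37\right) = \frac{3 - 88 - 138}{-45} \left(47 + 37\right) = \left(- \frac{1}{45}\right) \left(-223\right) 84 = \frac{223}{45} \cdot 84 = \frac{6244}{15}$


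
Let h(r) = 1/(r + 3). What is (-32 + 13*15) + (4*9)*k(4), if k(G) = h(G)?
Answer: 1177/7 ≈ 168.14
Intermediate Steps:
h(r) = 1/(3 + r)
k(G) = 1/(3 + G)
(-32 + 13*15) + (4*9)*k(4) = (-32 + 13*15) + (4*9)/(3 + 4) = (-32 + 195) + 36/7 = 163 + 36*(⅐) = 163 + 36/7 = 1177/7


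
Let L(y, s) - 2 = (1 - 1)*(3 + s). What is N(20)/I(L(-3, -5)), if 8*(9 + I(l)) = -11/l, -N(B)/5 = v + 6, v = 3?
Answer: 144/31 ≈ 4.6452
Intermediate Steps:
L(y, s) = 2 (L(y, s) = 2 + (1 - 1)*(3 + s) = 2 + 0*(3 + s) = 2 + 0 = 2)
N(B) = -45 (N(B) = -5*(3 + 6) = -5*9 = -45)
I(l) = -9 - 11/(8*l) (I(l) = -9 + (-11/l)/8 = -9 - 11/(8*l))
N(20)/I(L(-3, -5)) = -45/(-9 - 11/8/2) = -45/(-9 - 11/8*½) = -45/(-9 - 11/16) = -45/(-155/16) = -45*(-16/155) = 144/31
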